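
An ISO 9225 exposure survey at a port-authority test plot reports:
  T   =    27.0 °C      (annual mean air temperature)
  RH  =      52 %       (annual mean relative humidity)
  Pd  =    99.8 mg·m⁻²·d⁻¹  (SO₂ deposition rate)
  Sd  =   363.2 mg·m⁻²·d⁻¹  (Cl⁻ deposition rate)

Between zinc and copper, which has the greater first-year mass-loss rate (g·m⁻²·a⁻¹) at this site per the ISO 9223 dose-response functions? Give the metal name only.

zinc: f(T) = -0.071·(T−10) [T>10 °C] = -1.2070
  sulphur-dioxide contribution → 0.3198 μm/a
  chloride contribution → 7.58 μm/a
  total first-year rate 7.9 μm/a
  mass loss = 7.9 μm/a × 7.14 g/cm³ = 56.41 g·m⁻²·a⁻¹
copper: temperature factor f = -0.080·(17.0) = -1.3600
  sulphur-dioxide contribution → 0.09679 μm/a
  chloride contribution → 1.229 μm/a
  total first-year rate 1.326 μm/a
  mass loss = 1.326 μm/a × 8.96 g/cm³ = 11.88 g·m⁻²·a⁻¹
Ordering by g·m⁻²·a⁻¹: zinc (56.4) > copper (11.9)

zinc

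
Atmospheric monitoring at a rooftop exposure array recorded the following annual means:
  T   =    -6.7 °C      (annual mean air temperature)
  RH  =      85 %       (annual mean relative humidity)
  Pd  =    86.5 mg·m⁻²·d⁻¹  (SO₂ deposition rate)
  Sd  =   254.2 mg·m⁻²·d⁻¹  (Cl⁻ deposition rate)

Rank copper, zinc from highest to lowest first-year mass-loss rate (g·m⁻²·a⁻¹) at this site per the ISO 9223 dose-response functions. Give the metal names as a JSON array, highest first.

["zinc", "copper"]

copper: T≤10 °C ⇒ hinge +0.126·(-6.7−10) = -2.1042
  Pd branch = 0.0053·Pd^0.26·e^(0.059·RH+f) = 0.3105 μm/a
  Cl⁻ term: 0.01025·254.2^0.27·exp(0.036·85+0.049·-6.7) = 0.7022
  r_corr = 0.3105 + 0.7022 = 1.013 μm/a
  mass loss = 1.013 μm/a × 8.96 g/cm³ = 9.074 g·m⁻²·a⁻¹
zinc: f(T) = +0.038·(T−10) [T≤10 °C] = -0.6346
  Pd branch = 0.0129·Pd^0.44·e^(0.046·RH+f) = 2.429 μm/a
  Sd branch = 0.0175·Sd^0.57·e^(0.008·RH+0.085·T) = 0.4592 μm/a
  r_corr = 2.429 + 0.4592 = 2.888 μm/a
  mass loss = 2.888 μm/a × 7.14 g/cm³ = 20.62 g·m⁻²·a⁻¹
Ordering by g·m⁻²·a⁻¹: zinc (20.6) > copper (9.07)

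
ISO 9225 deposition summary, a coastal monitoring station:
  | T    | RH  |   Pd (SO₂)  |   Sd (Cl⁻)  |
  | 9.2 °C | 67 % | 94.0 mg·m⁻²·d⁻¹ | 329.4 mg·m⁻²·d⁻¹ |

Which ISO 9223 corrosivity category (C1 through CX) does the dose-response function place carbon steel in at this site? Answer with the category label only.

carbon steel: f(T) = +0.150·(T−10) [T≤10 °C] = -0.1200
  SO₂ term: 1.77·94.0^0.52·exp(0.02·67-0.1200) = 63.66
  Cl⁻ term: 0.102·329.4^0.62·exp(0.033·67+0.04·9.2) = 48.94
  sum: 63.66 + 48.94 → r_corr = 112.6 μm/a
113 μm/a falls in (80, 200] for carbon steel → category C5

C5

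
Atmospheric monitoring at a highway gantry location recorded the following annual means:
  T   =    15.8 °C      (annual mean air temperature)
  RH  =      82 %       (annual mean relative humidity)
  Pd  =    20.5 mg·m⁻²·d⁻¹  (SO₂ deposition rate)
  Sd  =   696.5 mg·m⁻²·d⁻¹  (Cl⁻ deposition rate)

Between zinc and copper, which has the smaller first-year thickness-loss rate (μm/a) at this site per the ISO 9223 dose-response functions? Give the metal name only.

copper

zinc: f(T) = -0.071·(T−10) [T>10 °C] = -0.4118
  SO₂ term: 0.0129·20.5^0.44·exp(0.046·82-0.4118) = 1.403
  Sd branch = 0.0175·Sd^0.57·e^(0.008·RH+0.085·T) = 5.391 μm/a
  sum: 1.403 + 5.391 → r_corr = 6.794 μm/a
copper: f(T) = -0.080·(T−10) [T>10 °C] = -0.4640
  SO₂ term: 0.0053·20.5^0.26·exp(0.059·82-0.4640) = 0.9224
  Cl⁻ term: 0.01025·696.5^0.27·exp(0.036·82+0.049·15.8) = 2.492
  sum: 0.9224 + 2.492 → r_corr = 3.415 μm/a
Ordering by μm/a: zinc (6.79) > copper (3.41)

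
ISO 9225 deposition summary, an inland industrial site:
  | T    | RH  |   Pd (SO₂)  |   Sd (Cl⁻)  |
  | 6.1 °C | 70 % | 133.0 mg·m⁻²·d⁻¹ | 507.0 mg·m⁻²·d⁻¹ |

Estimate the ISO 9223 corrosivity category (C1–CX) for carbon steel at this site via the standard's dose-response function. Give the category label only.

C5

carbon steel: temperature factor f = +0.150·(-3.9) = -0.5850
  sulphur-dioxide contribution → 50.85 μm/a
  chloride contribution → 62.36 μm/a
  total first-year rate 113.2 μm/a
ISO 9223 Table 2 (carbon steel): 80 < 113 ≤ 200 μm/a ⇒ C5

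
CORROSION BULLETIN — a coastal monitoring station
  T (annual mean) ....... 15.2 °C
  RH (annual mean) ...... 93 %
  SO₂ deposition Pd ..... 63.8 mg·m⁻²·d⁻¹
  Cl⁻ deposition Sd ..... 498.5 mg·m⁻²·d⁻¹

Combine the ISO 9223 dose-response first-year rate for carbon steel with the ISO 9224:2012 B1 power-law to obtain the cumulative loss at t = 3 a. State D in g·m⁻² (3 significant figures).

D(3) = 3.68e+03 g·m⁻²

carbon steel: T>10 °C ⇒ hinge -0.054·(15.2−10) = -0.2808
  sulphur-dioxide contribution → 74.53 μm/a
  chloride contribution → 189.7 μm/a
  ⇒ r_corr(carbon steel) = 264.2 μm/a
ISO 9224: D(t) = r_corr · t^b with b = 0.523 (carbon steel, B1)
  D(3) = 264.2 × 3^0.523 = 264.2 × 1.776 = 469.4 μm
  Mass loss = 469.4 μm × 7.85 g/cm³ = 3684 g·m⁻²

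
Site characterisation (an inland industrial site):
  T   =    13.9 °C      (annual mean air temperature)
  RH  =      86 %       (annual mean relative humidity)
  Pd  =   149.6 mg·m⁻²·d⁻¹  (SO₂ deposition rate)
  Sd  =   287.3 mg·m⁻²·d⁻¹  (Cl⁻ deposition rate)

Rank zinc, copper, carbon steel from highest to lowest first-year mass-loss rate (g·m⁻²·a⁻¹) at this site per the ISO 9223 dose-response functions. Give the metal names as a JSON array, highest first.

zinc: f(T) = -0.071·(T−10) [T>10 °C] = -0.2769
  SO₂ term: 0.0129·149.6^0.44·exp(0.046·86-0.2769) = 4.628
  Sd branch = 0.0175·Sd^0.57·e^(0.008·RH+0.085·T) = 2.859 μm/a
  r_corr = 4.628 + 2.859 = 7.487 μm/a
  mass loss = 7.487 μm/a × 7.14 g/cm³ = 53.46 g·m⁻²·a⁻¹
copper: f(T) = -0.080·(T−10) [T>10 °C] = -0.3120
  Pd branch = 0.0053·Pd^0.26·e^(0.059·RH+f) = 2.28 μm/a
  Sd branch = 0.01025·Sd^0.27·e^(0.036·RH+0.049·T) = 2.065 μm/a
  sum: 2.28 + 2.065 → r_corr = 4.344 μm/a
  mass loss = 4.344 μm/a × 8.96 g/cm³ = 38.93 g·m⁻²·a⁻¹
carbon steel: f(T) = -0.054·(T−10) [T>10 °C] = -0.2106
  SO₂ term: 1.77·149.6^0.52·exp(0.02·86-0.2106) = 108.3
  Sd branch = 0.102·Sd^0.62·e^(0.033·RH+0.04·T) = 101.6 μm/a
  r_corr = 108.3 + 101.6 = 209.8 μm/a
  mass loss = 209.8 μm/a × 7.85 g/cm³ = 1647 g·m⁻²·a⁻¹
Ordering by g·m⁻²·a⁻¹: carbon steel (1650) > zinc (53.5) > copper (38.9)

["carbon steel", "zinc", "copper"]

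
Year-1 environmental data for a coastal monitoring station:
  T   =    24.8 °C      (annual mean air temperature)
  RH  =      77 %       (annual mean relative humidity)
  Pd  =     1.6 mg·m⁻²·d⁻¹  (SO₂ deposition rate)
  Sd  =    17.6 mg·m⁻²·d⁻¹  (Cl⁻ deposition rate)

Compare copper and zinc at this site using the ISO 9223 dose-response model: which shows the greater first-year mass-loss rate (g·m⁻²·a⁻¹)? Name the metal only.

copper: temperature factor f = -0.080·(14.8) = -1.1840
  SO₂ term: 0.0053·1.6^0.26·exp(0.059·77-1.1840) = 0.1722
  Sd branch = 0.01025·Sd^0.27·e^(0.036·RH+0.049·T) = 1.198 μm/a
  r_corr = 0.1722 + 1.198 = 1.371 μm/a
  mass loss = 1.371 μm/a × 8.96 g/cm³ = 12.28 g·m⁻²·a⁻¹
zinc: T>10 °C ⇒ hinge -0.071·(24.8−10) = -1.0508
  Pd branch = 0.0129·Pd^0.44·e^(0.046·RH+f) = 0.1916 μm/a
  Sd branch = 0.0175·Sd^0.57·e^(0.008·RH+0.085·T) = 1.368 μm/a
  sum: 0.1916 + 1.368 → r_corr = 1.559 μm/a
  mass loss = 1.559 μm/a × 7.14 g/cm³ = 11.13 g·m⁻²·a⁻¹
Ordering by g·m⁻²·a⁻¹: copper (12.3) > zinc (11.1)

copper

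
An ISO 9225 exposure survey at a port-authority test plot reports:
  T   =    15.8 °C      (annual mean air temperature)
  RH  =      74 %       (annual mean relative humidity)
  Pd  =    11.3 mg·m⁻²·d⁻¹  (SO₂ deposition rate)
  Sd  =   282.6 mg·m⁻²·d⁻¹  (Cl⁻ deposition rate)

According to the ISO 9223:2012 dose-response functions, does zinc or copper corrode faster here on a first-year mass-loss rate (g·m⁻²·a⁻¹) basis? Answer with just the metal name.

zinc: temperature factor f = -0.071·(5.8) = -0.4118
  Pd branch = 0.0129·Pd^0.44·e^(0.046·RH+f) = 0.7472 μm/a
  Sd branch = 0.0175·Sd^0.57·e^(0.008·RH+0.085·T) = 3.024 μm/a
  sum: 0.7472 + 3.024 → r_corr = 3.771 μm/a
  mass loss = 3.771 μm/a × 7.14 g/cm³ = 26.93 g·m⁻²·a⁻¹
copper: T>10 °C ⇒ hinge -0.080·(15.8−10) = -0.4640
  Pd branch = 0.0053·Pd^0.26·e^(0.059·RH+f) = 0.4928 μm/a
  Sd branch = 0.01025·Sd^0.27·e^(0.036·RH+0.049·T) = 1.465 μm/a
  sum: 0.4928 + 1.465 → r_corr = 1.957 μm/a
  mass loss = 1.957 μm/a × 8.96 g/cm³ = 17.54 g·m⁻²·a⁻¹
Ordering by g·m⁻²·a⁻¹: zinc (26.9) > copper (17.5)

zinc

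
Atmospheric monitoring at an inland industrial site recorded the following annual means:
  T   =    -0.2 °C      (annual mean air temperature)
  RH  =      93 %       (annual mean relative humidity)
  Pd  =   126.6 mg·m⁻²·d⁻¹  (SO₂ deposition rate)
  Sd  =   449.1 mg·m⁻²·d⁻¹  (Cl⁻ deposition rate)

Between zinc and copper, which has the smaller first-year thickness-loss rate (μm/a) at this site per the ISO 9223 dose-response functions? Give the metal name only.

copper

zinc: temperature factor f = +0.038·(-10.2) = -0.3876
  SO₂ term: 0.0129·126.6^0.44·exp(0.046·93-0.3876) = 5.312
  Sd branch = 0.0175·Sd^0.57·e^(0.008·RH+0.085·T) = 1.177 μm/a
  sum: 5.312 + 1.177 → r_corr = 6.488 μm/a
copper: T≤10 °C ⇒ hinge +0.126·(-0.2−10) = -1.2852
  Pd branch = 0.0053·Pd^0.26·e^(0.059·RH+f) = 1.247 μm/a
  Cl⁻ term: 0.01025·449.1^0.27·exp(0.036·93+0.049·-0.2) = 1.502
  sum: 1.247 + 1.502 → r_corr = 2.748 μm/a
Ordering by μm/a: zinc (6.49) > copper (2.75)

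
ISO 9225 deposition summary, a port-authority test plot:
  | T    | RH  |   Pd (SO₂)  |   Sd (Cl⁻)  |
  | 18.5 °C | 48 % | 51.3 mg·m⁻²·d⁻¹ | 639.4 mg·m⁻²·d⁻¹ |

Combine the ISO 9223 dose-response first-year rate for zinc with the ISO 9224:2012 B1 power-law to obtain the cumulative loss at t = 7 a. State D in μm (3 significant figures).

zinc: T>10 °C ⇒ hinge -0.071·(18.5−10) = -0.6035
  Pd branch = 0.0129·Pd^0.44·e^(0.046·RH+f) = 0.363 μm/a
  Sd branch = 0.0175·Sd^0.57·e^(0.008·RH+0.085·T) = 4.921 μm/a
  sum: 0.363 + 4.921 → r_corr = 5.284 μm/a
Power-law: D(7) = r_corr · 7^0.813
  D(7) = 5.284 × 7^0.813 = 5.284 × 4.865 = 25.7 μm

D(7) = 25.7 μm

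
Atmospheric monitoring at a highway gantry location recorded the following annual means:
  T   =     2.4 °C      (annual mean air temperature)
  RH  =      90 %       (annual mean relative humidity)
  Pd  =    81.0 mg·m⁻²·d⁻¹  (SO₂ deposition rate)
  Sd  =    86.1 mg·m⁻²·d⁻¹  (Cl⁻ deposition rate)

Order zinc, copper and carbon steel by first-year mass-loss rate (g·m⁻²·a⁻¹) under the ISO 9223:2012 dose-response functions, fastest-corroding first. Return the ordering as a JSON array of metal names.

["carbon steel", "zinc", "copper"]

zinc: temperature factor f = +0.038·(-7.6) = -0.2888
  sulphur-dioxide contribution → 4.196 μm/a
  chloride contribution → 0.5588 μm/a
  total first-year rate 4.755 μm/a
  mass loss = 4.755 μm/a × 7.14 g/cm³ = 33.95 g·m⁻²·a⁻¹
copper: f(T) = +0.126·(T−10) [T≤10 °C] = -0.9576
  sulphur-dioxide contribution → 1.29 μm/a
  chloride contribution → 0.9803 μm/a
  total first-year rate 2.271 μm/a
  mass loss = 2.271 μm/a × 8.96 g/cm³ = 20.35 g·m⁻²·a⁻¹
carbon steel: temperature factor f = +0.150·(-7.6) = -1.1400
  sulphur-dioxide contribution → 33.65 μm/a
  chloride contribution → 34.66 μm/a
  total first-year rate 68.31 μm/a
  mass loss = 68.31 μm/a × 7.85 g/cm³ = 536.3 g·m⁻²·a⁻¹
Ordering by g·m⁻²·a⁻¹: carbon steel (536) > zinc (34) > copper (20.3)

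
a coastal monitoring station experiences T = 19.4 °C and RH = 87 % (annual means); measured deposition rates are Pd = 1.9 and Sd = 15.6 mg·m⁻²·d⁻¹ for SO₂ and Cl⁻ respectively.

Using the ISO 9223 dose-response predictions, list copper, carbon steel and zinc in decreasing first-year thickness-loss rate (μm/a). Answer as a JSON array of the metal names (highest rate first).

["carbon steel", "copper", "zinc"]

copper: temperature factor f = -0.080·(9.4) = -0.7520
  sulphur-dioxide contribution → 0.5005 μm/a
  chloride contribution → 1.276 μm/a
  total first-year rate 1.777 μm/a
carbon steel: f(T) = -0.054·(T−10) [T>10 °C] = -0.5076
  sulphur-dioxide contribution → 8.475 μm/a
  chloride contribution → 21.49 μm/a
  total first-year rate 29.96 μm/a
zinc: temperature factor f = -0.071·(9.4) = -0.6674
  sulphur-dioxide contribution → 0.4802 μm/a
  chloride contribution → 0.8741 μm/a
  ⇒ r_corr(zinc) = 1.354 μm/a
Ordering by μm/a: carbon steel (30) > copper (1.78) > zinc (1.35)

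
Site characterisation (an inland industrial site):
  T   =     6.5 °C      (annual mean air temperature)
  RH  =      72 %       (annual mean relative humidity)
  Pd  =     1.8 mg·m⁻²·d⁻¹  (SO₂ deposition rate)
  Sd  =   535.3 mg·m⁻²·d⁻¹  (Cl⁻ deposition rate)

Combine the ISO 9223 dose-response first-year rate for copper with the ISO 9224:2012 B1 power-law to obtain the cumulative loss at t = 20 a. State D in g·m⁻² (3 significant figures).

copper: temperature factor f = +0.126·(-3.5) = -0.4410
  Pd branch = 0.0053·Pd^0.26·e^(0.059·RH+f) = 0.278 μm/a
  Cl⁻ term: 0.01025·535.3^0.27·exp(0.036·72+0.049·6.5) = 1.027
  r_corr = 0.278 + 1.027 = 1.305 μm/a
Power-law: D(20) = r_corr · 20^0.667
  D(20) = 1.305 × 20^0.667 = 1.305 × 7.375 = 9.623 μm
  Mass loss = 9.623 μm × 8.96 g/cm³ = 86.22 g·m⁻²

D(20) = 86.2 g·m⁻²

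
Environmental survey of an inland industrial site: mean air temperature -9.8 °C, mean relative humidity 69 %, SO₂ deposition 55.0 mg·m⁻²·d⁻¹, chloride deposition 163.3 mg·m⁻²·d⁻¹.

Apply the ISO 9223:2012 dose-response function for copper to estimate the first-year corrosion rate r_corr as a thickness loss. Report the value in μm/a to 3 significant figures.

copper: T≤10 °C ⇒ hinge +0.126·(-9.8−10) = -2.4948
  Pd branch = 0.0053·Pd^0.26·e^(0.059·RH+f) = 0.07266 μm/a
  Cl⁻ term: 0.01025·163.3^0.27·exp(0.036·69+0.049·-9.8) = 0.3009
  sum: 0.07266 + 0.3009 → r_corr = 0.3736 μm/a

r_corr = 0.374 μm/a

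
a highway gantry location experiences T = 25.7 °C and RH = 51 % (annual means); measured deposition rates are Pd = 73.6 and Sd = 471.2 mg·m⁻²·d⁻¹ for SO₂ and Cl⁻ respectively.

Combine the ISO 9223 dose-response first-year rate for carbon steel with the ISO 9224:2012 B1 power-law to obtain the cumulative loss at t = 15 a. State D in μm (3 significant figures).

carbon steel: T>10 °C ⇒ hinge -0.054·(25.7−10) = -0.8478
  SO₂ term: 1.77·73.6^0.52·exp(0.02·51-0.8478) = 19.66
  Cl⁻ term: 0.102·471.2^0.62·exp(0.033·51+0.04·25.7) = 69.72
  r_corr = 19.66 + 69.72 = 89.38 μm/a
Power-law: D(15) = r_corr · 15^0.523
  D(15) = 89.38 × 15^0.523 = 89.38 × 4.122 = 368.4 μm

D(15) = 368 μm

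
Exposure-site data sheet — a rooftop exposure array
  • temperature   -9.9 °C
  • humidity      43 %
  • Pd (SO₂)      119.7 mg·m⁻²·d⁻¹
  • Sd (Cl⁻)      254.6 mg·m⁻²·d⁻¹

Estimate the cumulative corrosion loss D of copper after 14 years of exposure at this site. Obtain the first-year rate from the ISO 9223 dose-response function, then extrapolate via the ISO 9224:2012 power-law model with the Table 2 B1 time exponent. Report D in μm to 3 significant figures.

D(14) = 0.880 μm

copper: temperature factor f = +0.126·(-19.9) = -2.5074
  Pd branch = 0.0053·Pd^0.26·e^(0.059·RH+f) = 0.01894 μm/a
  Sd branch = 0.01025·Sd^0.27·e^(0.036·RH+0.049·T) = 0.1324 μm/a
  sum: 0.01894 + 0.1324 → r_corr = 0.1514 μm/a
Long-term exponent b (ISO 9224 Table 2, B1) = 0.667
  D(14) = 0.1514 × 14^0.667 = 0.1514 × 5.814 = 0.8799 μm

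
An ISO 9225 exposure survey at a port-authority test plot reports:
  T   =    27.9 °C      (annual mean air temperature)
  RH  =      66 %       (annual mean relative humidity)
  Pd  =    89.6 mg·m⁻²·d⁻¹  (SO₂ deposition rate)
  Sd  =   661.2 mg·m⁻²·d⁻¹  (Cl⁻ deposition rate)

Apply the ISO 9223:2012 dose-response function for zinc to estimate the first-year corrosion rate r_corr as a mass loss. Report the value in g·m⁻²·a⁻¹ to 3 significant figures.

r_corr = 95.8 g·m⁻²·a⁻¹

zinc: temperature factor f = -0.071·(17.9) = -1.2709
  Pd branch = 0.0129·Pd^0.44·e^(0.046·RH+f) = 0.5447 μm/a
  Cl⁻ term: 0.0175·661.2^0.57·exp(0.008·66+0.085·27.9) = 12.88
  r_corr = 0.5447 + 12.88 = 13.42 μm/a
Convert to mass loss: 13.42 μm/a × 7.14 g/cm³ = 95.84 g·m⁻²·a⁻¹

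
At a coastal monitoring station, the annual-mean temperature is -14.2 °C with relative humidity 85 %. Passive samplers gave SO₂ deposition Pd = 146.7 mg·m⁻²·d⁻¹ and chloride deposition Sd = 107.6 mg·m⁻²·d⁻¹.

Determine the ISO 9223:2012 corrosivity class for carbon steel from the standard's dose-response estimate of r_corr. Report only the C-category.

carbon steel: T≤10 °C ⇒ hinge +0.150·(-14.2−10) = -3.6300
  SO₂ term: 1.77·146.7^0.52·exp(0.02·85-3.6300) = 3.438
  Sd branch = 0.102·Sd^0.62·e^(0.033·RH+0.04·T) = 17.37 μm/a
  r_corr = 3.438 + 17.37 = 20.81 μm/a
ISO 9223 Table 2 (carbon steel): 1.3 < 20.8 ≤ 25 μm/a ⇒ C2

C2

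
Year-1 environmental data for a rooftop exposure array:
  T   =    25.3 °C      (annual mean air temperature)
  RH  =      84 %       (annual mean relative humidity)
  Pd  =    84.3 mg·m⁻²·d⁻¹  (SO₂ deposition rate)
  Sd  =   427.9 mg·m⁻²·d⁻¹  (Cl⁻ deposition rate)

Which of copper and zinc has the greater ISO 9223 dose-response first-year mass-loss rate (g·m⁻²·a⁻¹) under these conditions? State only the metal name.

copper: T>10 °C ⇒ hinge -0.080·(25.3−10) = -1.2240
  sulphur-dioxide contribution → 0.7011 μm/a
  chloride contribution → 3.74 μm/a
  ⇒ r_corr(copper) = 4.441 μm/a
  mass loss = 4.441 μm/a × 8.96 g/cm³ = 39.79 g·m⁻²·a⁻¹
zinc: T>10 °C ⇒ hinge -0.071·(25.3−10) = -1.0863
  sulphur-dioxide contribution → 1.46 μm/a
  chloride contribution → 9.305 μm/a
  total first-year rate 10.76 μm/a
  mass loss = 10.76 μm/a × 7.14 g/cm³ = 76.86 g·m⁻²·a⁻¹
Ordering by g·m⁻²·a⁻¹: zinc (76.9) > copper (39.8)

zinc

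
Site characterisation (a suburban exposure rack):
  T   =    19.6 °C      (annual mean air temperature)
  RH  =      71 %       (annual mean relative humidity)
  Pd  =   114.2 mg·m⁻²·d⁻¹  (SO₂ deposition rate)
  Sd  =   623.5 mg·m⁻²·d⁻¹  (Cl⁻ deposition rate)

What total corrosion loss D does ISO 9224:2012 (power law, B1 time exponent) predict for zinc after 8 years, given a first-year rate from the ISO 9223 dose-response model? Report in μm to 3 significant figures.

zinc: T>10 °C ⇒ hinge -0.071·(19.6−10) = -0.6816
  Pd branch = 0.0129·Pd^0.44·e^(0.046·RH+f) = 1.375 μm/a
  Cl⁻ term: 0.0175·623.5^0.57·exp(0.008·71+0.085·19.6) = 6.402
  sum: 1.375 + 6.402 → r_corr = 7.777 μm/a
ISO 9224: D(t) = r_corr · t^b with b = 0.813 (zinc, B1)
  D(8) = 7.777 × 8^0.813 = 7.777 × 5.423 = 42.17 μm

D(8) = 42.2 μm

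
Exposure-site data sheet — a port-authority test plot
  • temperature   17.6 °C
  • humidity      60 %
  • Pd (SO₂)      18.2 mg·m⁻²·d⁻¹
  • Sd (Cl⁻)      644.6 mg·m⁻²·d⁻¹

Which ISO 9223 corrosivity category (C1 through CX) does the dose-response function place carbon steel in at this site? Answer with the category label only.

C5

carbon steel: T>10 °C ⇒ hinge -0.054·(17.6−10) = -0.4104
  Pd branch = 1.77·Pd^0.52·e^(0.02·RH+f) = 17.63 μm/a
  Cl⁻ term: 0.102·644.6^0.62·exp(0.033·60+0.04·17.6) = 82.42
  r_corr = 17.63 + 82.42 = 100 μm/a
Category bounds: 80…200 μm/a bracket r_corr ⇒ C5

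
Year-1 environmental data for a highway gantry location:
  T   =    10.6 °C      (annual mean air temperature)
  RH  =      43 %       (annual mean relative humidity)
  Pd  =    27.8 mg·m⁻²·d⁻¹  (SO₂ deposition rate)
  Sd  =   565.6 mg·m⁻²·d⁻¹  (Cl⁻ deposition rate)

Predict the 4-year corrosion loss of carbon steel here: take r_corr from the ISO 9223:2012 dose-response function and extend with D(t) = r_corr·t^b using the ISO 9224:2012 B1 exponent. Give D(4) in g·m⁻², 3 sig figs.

carbon steel: f(T) = -0.054·(T−10) [T>10 °C] = -0.0324
  sulphur-dioxide contribution → 22.82 μm/a
  chloride contribution → 32.78 μm/a
  total first-year rate 55.6 μm/a
Power-law: D(4) = r_corr · 4^0.523
  D(4) = 55.6 × 4^0.523 = 55.6 × 2.065 = 114.8 μm
  Mass loss = 114.8 μm × 7.85 g/cm³ = 901.1 g·m⁻²

D(4) = 901 g·m⁻²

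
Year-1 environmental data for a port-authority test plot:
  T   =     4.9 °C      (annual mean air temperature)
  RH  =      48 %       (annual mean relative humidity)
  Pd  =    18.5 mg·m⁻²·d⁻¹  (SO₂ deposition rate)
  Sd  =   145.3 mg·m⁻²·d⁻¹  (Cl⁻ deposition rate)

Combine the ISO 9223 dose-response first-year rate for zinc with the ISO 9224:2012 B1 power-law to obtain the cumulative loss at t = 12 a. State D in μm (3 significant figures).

zinc: temperature factor f = +0.038·(-5.1) = -0.1938
  Pd branch = 0.0129·Pd^0.44·e^(0.046·RH+f) = 0.3491 μm/a
  Sd branch = 0.0175·Sd^0.57·e^(0.008·RH+0.085·T) = 0.6656 μm/a
  r_corr = 0.3491 + 0.6656 = 1.015 μm/a
Power-law: D(12) = r_corr · 12^0.813
  D(12) = 1.015 × 12^0.813 = 1.015 × 7.54 = 7.65 μm

D(12) = 7.65 μm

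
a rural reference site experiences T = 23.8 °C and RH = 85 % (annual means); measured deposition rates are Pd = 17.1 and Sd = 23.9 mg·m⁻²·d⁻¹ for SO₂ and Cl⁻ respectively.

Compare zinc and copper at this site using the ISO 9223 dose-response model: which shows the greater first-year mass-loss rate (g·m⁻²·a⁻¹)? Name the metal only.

zinc: T>10 °C ⇒ hinge -0.071·(23.8−10) = -0.9798
  sulphur-dioxide contribution → 0.8427 μm/a
  chloride contribution → 1.594 μm/a
  total first-year rate 2.437 μm/a
  mass loss = 2.437 μm/a × 7.14 g/cm³ = 17.4 g·m⁻²·a⁻¹
copper: f(T) = -0.080·(T−10) [T>10 °C] = -1.1040
  sulphur-dioxide contribution → 0.5538 μm/a
  chloride contribution → 1.653 μm/a
  ⇒ r_corr(copper) = 2.207 μm/a
  mass loss = 2.207 μm/a × 8.96 g/cm³ = 19.77 g·m⁻²·a⁻¹
Ordering by g·m⁻²·a⁻¹: copper (19.8) > zinc (17.4)

copper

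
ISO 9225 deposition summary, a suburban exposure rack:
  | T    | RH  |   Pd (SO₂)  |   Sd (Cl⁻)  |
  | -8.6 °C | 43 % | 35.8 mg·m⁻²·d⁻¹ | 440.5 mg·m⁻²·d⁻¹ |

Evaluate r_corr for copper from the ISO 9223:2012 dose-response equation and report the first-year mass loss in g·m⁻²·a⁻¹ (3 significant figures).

r_corr = 1.61 g·m⁻²·a⁻¹

copper: T≤10 °C ⇒ hinge +0.126·(-8.6−10) = -2.3436
  SO₂ term: 0.0053·35.8^0.26·exp(0.059·43-2.3436) = 0.0163
  Sd branch = 0.01025·Sd^0.27·e^(0.036·RH+0.049·T) = 0.1636 μm/a
  r_corr = 0.0163 + 0.1636 = 0.1799 μm/a
Convert to mass loss: 0.1799 μm/a × 8.96 g/cm³ = 1.612 g·m⁻²·a⁻¹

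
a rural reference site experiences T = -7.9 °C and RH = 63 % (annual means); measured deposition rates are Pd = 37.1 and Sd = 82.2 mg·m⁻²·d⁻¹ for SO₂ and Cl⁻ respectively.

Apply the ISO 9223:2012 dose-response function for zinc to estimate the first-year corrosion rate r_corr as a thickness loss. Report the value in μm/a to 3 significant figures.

zinc: temperature factor f = +0.038·(-17.9) = -0.6802
  SO₂ term: 0.0129·37.1^0.44·exp(0.046·63-0.6802) = 0.5812
  Cl⁻ term: 0.0175·82.2^0.57·exp(0.008·63+0.085·-7.9) = 0.1827
  r_corr = 0.5812 + 0.1827 = 0.7639 μm/a

r_corr = 0.764 μm/a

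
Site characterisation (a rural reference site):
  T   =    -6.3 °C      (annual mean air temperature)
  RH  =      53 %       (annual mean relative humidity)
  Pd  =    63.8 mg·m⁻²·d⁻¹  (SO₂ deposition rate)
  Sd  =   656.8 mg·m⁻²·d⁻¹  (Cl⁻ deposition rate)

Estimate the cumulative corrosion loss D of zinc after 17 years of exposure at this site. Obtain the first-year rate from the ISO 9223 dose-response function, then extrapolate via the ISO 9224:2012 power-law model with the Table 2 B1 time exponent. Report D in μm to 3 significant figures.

D(17) = 11.3 μm

zinc: f(T) = +0.038·(T−10) [T≤10 °C] = -0.6194
  SO₂ term: 0.0129·63.8^0.44·exp(0.046·53-0.6194) = 0.4949
  Sd branch = 0.0175·Sd^0.57·e^(0.008·RH+0.085·T) = 0.6318 μm/a
  r_corr = 0.4949 + 0.6318 = 1.127 μm/a
Long-term exponent b (ISO 9224 Table 2, B1) = 0.813
  D(17) = 1.127 × 17^0.813 = 1.127 × 10.01 = 11.28 μm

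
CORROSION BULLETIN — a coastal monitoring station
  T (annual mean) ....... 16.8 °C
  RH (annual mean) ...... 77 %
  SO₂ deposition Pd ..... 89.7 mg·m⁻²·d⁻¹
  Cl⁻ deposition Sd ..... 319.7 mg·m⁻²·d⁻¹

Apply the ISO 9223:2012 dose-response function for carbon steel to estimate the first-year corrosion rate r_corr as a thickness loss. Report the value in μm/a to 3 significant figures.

r_corr = 150 μm/a

carbon steel: f(T) = -0.054·(T−10) [T>10 °C] = -0.3672
  Pd branch = 1.77·Pd^0.52·e^(0.02·RH+f) = 59.26 μm/a
  Sd branch = 0.102·Sd^0.62·e^(0.033·RH+0.04·T) = 90.56 μm/a
  sum: 59.26 + 90.56 → r_corr = 149.8 μm/a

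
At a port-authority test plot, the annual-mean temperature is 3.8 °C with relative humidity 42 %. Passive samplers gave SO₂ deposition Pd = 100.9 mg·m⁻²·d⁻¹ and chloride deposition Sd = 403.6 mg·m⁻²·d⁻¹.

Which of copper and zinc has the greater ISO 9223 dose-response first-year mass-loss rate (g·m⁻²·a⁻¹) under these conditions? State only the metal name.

zinc

copper: T≤10 °C ⇒ hinge +0.126·(3.8−10) = -0.7812
  SO₂ term: 0.0053·100.9^0.26·exp(0.059·42-0.7812) = 0.09598
  Sd branch = 0.01025·Sd^0.27·e^(0.036·RH+0.049·T) = 0.283 μm/a
  r_corr = 0.09598 + 0.283 = 0.379 μm/a
  mass loss = 0.379 μm/a × 8.96 g/cm³ = 3.396 g·m⁻²·a⁻¹
zinc: temperature factor f = +0.038·(-6.2) = -0.2356
  Pd branch = 0.0129·Pd^0.44·e^(0.046·RH+f) = 0.5358 μm/a
  Cl⁻ term: 0.0175·403.6^0.57·exp(0.008·42+0.085·3.8) = 1.034
  sum: 0.5358 + 1.034 → r_corr = 1.57 μm/a
  mass loss = 1.57 μm/a × 7.14 g/cm³ = 11.21 g·m⁻²·a⁻¹
Ordering by g·m⁻²·a⁻¹: zinc (11.2) > copper (3.4)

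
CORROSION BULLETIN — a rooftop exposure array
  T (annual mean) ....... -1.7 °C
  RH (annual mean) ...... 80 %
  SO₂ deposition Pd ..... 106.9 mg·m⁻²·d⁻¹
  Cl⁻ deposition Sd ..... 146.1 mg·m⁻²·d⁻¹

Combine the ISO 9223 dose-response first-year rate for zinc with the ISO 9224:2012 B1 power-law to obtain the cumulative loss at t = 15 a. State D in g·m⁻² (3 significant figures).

zinc: T≤10 °C ⇒ hinge +0.038·(-1.7−10) = -0.4446
  sulphur-dioxide contribution → 2.561 μm/a
  chloride contribution → 0.4921 μm/a
  total first-year rate 3.053 μm/a
Power-law: D(15) = r_corr · 15^0.813
  D(15) = 3.053 × 15^0.813 = 3.053 × 9.04 = 27.6 μm
  Mass loss = 27.6 μm × 7.14 g/cm³ = 197.1 g·m⁻²

D(15) = 197 g·m⁻²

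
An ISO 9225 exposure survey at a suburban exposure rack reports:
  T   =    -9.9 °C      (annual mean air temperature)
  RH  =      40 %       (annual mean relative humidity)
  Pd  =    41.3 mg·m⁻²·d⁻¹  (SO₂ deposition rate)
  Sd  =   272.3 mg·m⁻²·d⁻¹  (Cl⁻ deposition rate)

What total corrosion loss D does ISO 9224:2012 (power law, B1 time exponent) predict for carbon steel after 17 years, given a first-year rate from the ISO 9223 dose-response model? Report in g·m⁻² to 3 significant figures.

D(17) = 335 g·m⁻²

carbon steel: T≤10 °C ⇒ hinge +0.150·(-9.9−10) = -2.9850
  SO₂ term: 1.77·41.3^0.52·exp(0.02·40-2.9850) = 1.378
  Cl⁻ term: 0.102·272.3^0.62·exp(0.033·40+0.04·-9.9) = 8.31
  r_corr = 1.378 + 8.31 = 9.689 μm/a
Power-law: D(17) = r_corr · 17^0.523
  D(17) = 9.689 × 17^0.523 = 9.689 × 4.401 = 42.64 μm
  Mass loss = 42.64 μm × 7.85 g/cm³ = 334.7 g·m⁻²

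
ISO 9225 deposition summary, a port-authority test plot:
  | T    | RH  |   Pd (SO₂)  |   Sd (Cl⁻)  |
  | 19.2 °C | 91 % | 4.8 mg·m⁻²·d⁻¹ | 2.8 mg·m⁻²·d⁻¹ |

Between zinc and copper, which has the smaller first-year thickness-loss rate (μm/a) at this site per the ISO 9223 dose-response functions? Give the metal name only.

zinc: temperature factor f = -0.071·(9.2) = -0.6532
  SO₂ term: 0.0129·4.8^0.44·exp(0.046·91-0.6532) = 0.8803
  Cl⁻ term: 0.0175·2.8^0.57·exp(0.008·91+0.085·19.2) = 0.3333
  r_corr = 0.8803 + 0.3333 = 1.214 μm/a
copper: f(T) = -0.080·(T−10) [T>10 °C] = -0.7360
  Pd branch = 0.0053·Pd^0.26·e^(0.059·RH+f) = 0.8194 μm/a
  Sd branch = 0.01025·Sd^0.27·e^(0.036·RH+0.049·T) = 0.9179 μm/a
  r_corr = 0.8194 + 0.9179 = 1.737 μm/a
Ordering by μm/a: copper (1.74) > zinc (1.21)

zinc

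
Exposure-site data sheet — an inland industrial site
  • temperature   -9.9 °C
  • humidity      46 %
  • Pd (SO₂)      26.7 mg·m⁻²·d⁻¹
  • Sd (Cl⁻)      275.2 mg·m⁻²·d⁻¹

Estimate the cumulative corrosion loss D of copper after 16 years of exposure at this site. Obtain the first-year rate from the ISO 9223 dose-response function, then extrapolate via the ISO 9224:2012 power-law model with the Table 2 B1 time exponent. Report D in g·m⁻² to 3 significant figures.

copper: temperature factor f = +0.126·(-19.9) = -2.5074
  Pd branch = 0.0053·Pd^0.26·e^(0.059·RH+f) = 0.01531 μm/a
  Cl⁻ term: 0.01025·275.2^0.27·exp(0.036·46+0.049·-9.9) = 0.1506
  sum: 0.01531 + 0.1506 → r_corr = 0.1659 μm/a
Long-term exponent b (ISO 9224 Table 2, B1) = 0.667
  D(16) = 0.1659 × 16^0.667 = 0.1659 × 6.355 = 1.055 μm
  Mass loss = 1.055 μm × 8.96 g/cm³ = 9.45 g·m⁻²

D(16) = 9.45 g·m⁻²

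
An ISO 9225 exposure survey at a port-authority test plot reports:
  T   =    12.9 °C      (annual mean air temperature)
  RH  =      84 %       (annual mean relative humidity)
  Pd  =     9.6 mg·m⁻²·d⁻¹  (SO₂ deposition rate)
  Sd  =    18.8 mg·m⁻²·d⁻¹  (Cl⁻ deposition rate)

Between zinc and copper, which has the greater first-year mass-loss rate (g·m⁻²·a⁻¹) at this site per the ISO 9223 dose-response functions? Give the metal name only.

zinc: T>10 °C ⇒ hinge -0.071·(12.9−10) = -0.2059
  Pd branch = 0.0129·Pd^0.44·e^(0.046·RH+f) = 1.354 μm/a
  Sd branch = 0.0175·Sd^0.57·e^(0.008·RH+0.085·T) = 0.5462 μm/a
  sum: 1.354 + 0.5462 → r_corr = 1.9 μm/a
  mass loss = 1.9 μm/a × 7.14 g/cm³ = 13.56 g·m⁻²·a⁻¹
copper: temperature factor f = -0.080·(2.9) = -0.2320
  SO₂ term: 0.0053·9.6^0.26·exp(0.059·84-0.2320) = 1.075
  Sd branch = 0.01025·Sd^0.27·e^(0.036·RH+0.049·T) = 0.8761 μm/a
  sum: 1.075 + 0.8761 → r_corr = 1.951 μm/a
  mass loss = 1.951 μm/a × 8.96 g/cm³ = 17.48 g·m⁻²·a⁻¹
Ordering by g·m⁻²·a⁻¹: copper (17.5) > zinc (13.6)

copper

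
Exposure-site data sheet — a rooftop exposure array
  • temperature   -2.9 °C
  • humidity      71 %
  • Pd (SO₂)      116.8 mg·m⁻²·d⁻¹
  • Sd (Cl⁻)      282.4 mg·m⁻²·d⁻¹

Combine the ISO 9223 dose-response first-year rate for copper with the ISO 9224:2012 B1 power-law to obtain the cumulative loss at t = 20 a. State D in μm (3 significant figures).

D(20) = 5.63 μm

copper: f(T) = +0.126·(T−10) [T≤10 °C] = -1.6254
  SO₂ term: 0.0053·116.8^0.26·exp(0.059·71-1.6254) = 0.2372
  Sd branch = 0.01025·Sd^0.27·e^(0.036·RH+0.049·T) = 0.5258 μm/a
  r_corr = 0.2372 + 0.5258 = 0.763 μm/a
Long-term exponent b (ISO 9224 Table 2, B1) = 0.667
  D(20) = 0.763 × 20^0.667 = 0.763 × 7.375 = 5.627 μm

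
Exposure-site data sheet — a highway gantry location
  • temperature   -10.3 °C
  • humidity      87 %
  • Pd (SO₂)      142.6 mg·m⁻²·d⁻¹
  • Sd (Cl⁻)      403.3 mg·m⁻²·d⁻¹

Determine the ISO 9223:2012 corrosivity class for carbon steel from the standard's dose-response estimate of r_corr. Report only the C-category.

carbon steel: T≤10 °C ⇒ hinge +0.150·(-10.3−10) = -3.0450
  Pd branch = 1.77·Pd^0.52·e^(0.02·RH+f) = 6.329 μm/a
  Sd branch = 0.102·Sd^0.62·e^(0.033·RH+0.04·T) = 49.21 μm/a
  sum: 6.329 + 49.21 → r_corr = 55.54 μm/a
55.5 μm/a falls in (50, 80] for carbon steel → category C4

C4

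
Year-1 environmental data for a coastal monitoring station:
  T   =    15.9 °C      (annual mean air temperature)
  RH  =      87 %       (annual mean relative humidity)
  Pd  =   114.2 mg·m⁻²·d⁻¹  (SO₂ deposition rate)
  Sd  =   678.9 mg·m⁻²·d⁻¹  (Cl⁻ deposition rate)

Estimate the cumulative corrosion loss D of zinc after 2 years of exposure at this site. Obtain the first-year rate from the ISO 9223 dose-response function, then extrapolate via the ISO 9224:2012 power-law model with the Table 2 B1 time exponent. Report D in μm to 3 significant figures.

D(2) = 16.4 μm

zinc: temperature factor f = -0.071·(5.9) = -0.4189
  SO₂ term: 0.0129·114.2^0.44·exp(0.046·87-0.4189) = 3.733
  Cl⁻ term: 0.0175·678.9^0.57·exp(0.008·87+0.085·15.9) = 5.577
  r_corr = 3.733 + 5.577 = 9.31 μm/a
Long-term exponent b (ISO 9224 Table 2, B1) = 0.813
  D(2) = 9.31 × 2^0.813 = 9.31 × 1.757 = 16.36 μm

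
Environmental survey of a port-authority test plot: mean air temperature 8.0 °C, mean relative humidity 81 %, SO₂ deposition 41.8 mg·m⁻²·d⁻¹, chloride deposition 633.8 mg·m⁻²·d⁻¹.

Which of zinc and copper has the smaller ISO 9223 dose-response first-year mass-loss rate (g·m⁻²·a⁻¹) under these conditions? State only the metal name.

zinc: T≤10 °C ⇒ hinge +0.038·(8.0−10) = -0.0760
  sulphur-dioxide contribution → 2.565 μm/a
  chloride contribution → 2.612 μm/a
  ⇒ r_corr(zinc) = 5.176 μm/a
  mass loss = 5.176 μm/a × 7.14 g/cm³ = 36.96 g·m⁻²·a⁻¹
copper: T≤10 °C ⇒ hinge +0.126·(8.0−10) = -0.2520
  sulphur-dioxide contribution → 1.294 μm/a
  chloride contribution → 1.599 μm/a
  ⇒ r_corr(copper) = 2.893 μm/a
  mass loss = 2.893 μm/a × 8.96 g/cm³ = 25.92 g·m⁻²·a⁻¹
Ordering by g·m⁻²·a⁻¹: zinc (37) > copper (25.9)

copper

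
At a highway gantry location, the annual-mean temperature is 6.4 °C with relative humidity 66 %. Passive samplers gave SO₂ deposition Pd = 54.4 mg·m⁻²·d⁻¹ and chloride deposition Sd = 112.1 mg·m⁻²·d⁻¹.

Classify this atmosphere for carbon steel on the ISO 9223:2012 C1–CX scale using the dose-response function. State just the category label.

C4

carbon steel: T≤10 °C ⇒ hinge +0.150·(6.4−10) = -0.5400
  Pd branch = 1.77·Pd^0.52·e^(0.02·RH+f) = 30.85 μm/a
  Cl⁻ term: 0.102·112.1^0.62·exp(0.033·66+0.04·6.4) = 21.7
  sum: 30.85 + 21.7 → r_corr = 52.55 μm/a
52.5 μm/a falls in (50, 80] for carbon steel → category C4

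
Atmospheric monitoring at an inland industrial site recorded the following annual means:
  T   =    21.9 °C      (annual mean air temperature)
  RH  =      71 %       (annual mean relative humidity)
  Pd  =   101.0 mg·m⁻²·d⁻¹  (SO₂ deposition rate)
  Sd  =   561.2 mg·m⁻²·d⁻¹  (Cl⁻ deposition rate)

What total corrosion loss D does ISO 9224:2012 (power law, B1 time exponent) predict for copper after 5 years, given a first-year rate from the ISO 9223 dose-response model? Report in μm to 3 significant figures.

copper: T>10 °C ⇒ hinge -0.080·(21.9−10) = -0.9520
  Pd branch = 0.0053·Pd^0.26·e^(0.059·RH+f) = 0.4479 μm/a
  Sd branch = 0.01025·Sd^0.27·e^(0.036·RH+0.049·T) = 2.133 μm/a
  sum: 0.4479 + 2.133 → r_corr = 2.581 μm/a
ISO 9224: D(t) = r_corr · t^b with b = 0.667 (copper, B1)
  D(5) = 2.581 × 5^0.667 = 2.581 × 2.926 = 7.552 μm

D(5) = 7.55 μm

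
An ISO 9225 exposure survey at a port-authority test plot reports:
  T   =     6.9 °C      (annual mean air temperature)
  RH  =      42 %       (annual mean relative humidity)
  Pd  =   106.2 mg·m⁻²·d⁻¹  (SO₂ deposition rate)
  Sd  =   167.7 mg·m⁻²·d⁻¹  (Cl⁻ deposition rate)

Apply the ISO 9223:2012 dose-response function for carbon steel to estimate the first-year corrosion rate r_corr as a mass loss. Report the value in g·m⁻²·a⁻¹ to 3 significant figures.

r_corr = 330 g·m⁻²·a⁻¹

carbon steel: temperature factor f = +0.150·(-3.1) = -0.4650
  sulphur-dioxide contribution → 29.14 μm/a
  chloride contribution → 12.87 μm/a
  ⇒ r_corr(carbon steel) = 42.01 μm/a
Convert to mass loss: 42.01 μm/a × 7.85 g/cm³ = 329.7 g·m⁻²·a⁻¹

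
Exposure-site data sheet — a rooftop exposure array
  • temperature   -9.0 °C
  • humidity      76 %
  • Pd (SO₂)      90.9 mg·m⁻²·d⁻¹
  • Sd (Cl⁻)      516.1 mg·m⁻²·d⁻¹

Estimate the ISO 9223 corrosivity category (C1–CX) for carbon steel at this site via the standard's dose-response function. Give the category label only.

carbon steel: temperature factor f = +0.150·(-19.0) = -2.8500
  Pd branch = 1.77·Pd^0.52·e^(0.02·RH+f) = 4.884 μm/a
  Sd branch = 0.102·Sd^0.62·e^(0.033·RH+0.04·T) = 42.01 μm/a
  sum: 4.884 + 42.01 → r_corr = 46.9 μm/a
ISO 9223 Table 2 (carbon steel): 25 < 46.9 ≤ 50 μm/a ⇒ C3

C3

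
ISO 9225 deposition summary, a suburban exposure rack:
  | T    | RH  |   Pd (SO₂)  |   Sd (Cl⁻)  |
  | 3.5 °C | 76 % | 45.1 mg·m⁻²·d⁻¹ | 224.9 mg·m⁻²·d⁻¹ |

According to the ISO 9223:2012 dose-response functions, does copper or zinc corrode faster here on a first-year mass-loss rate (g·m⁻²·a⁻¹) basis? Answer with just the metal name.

zinc

copper: f(T) = +0.126·(T−10) [T≤10 °C] = -0.8190
  Pd branch = 0.0053·Pd^0.26·e^(0.059·RH+f) = 0.5573 μm/a
  Sd branch = 0.01025·Sd^0.27·e^(0.036·RH+0.049·T) = 0.81 μm/a
  r_corr = 0.5573 + 0.81 = 1.367 μm/a
  mass loss = 1.367 μm/a × 8.96 g/cm³ = 12.25 g·m⁻²·a⁻¹
zinc: T≤10 °C ⇒ hinge +0.038·(3.5−10) = -0.2470
  SO₂ term: 0.0129·45.1^0.44·exp(0.046·76-0.2470) = 1.776
  Sd branch = 0.0175·Sd^0.57·e^(0.008·RH+0.085·T) = 0.9483 μm/a
  r_corr = 1.776 + 0.9483 = 2.724 μm/a
  mass loss = 2.724 μm/a × 7.14 g/cm³ = 19.45 g·m⁻²·a⁻¹
Ordering by g·m⁻²·a⁻¹: zinc (19.5) > copper (12.3)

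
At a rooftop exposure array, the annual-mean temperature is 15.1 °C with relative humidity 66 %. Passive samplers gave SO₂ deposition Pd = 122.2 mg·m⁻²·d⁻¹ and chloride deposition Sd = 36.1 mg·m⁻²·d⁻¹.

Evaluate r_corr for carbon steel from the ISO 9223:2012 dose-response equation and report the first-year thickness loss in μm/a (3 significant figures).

r_corr = 76.4 μm/a

carbon steel: f(T) = -0.054·(T−10) [T>10 °C] = -0.2754
  sulphur-dioxide contribution → 61.22 μm/a
  chloride contribution → 15.22 μm/a
  total first-year rate 76.44 μm/a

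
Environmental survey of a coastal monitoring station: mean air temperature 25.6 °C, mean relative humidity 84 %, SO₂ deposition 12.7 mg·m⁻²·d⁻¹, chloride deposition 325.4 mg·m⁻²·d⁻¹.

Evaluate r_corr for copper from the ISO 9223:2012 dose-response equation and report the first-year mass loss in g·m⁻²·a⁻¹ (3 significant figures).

r_corr = 35.3 g·m⁻²·a⁻¹

copper: T>10 °C ⇒ hinge -0.080·(25.6−10) = -1.2480
  Pd branch = 0.0053·Pd^0.26·e^(0.059·RH+f) = 0.4184 μm/a
  Cl⁻ term: 0.01025·325.4^0.27·exp(0.036·84+0.049·25.6) = 3.525
  sum: 0.4184 + 3.525 → r_corr = 3.943 μm/a
Convert to mass loss: 3.943 μm/a × 8.96 g/cm³ = 35.33 g·m⁻²·a⁻¹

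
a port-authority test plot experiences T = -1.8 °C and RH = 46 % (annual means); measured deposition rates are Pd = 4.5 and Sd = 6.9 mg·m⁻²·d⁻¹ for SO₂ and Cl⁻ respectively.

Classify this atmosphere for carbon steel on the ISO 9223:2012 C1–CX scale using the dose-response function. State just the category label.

C2

carbon steel: T≤10 °C ⇒ hinge +0.150·(-1.8−10) = -1.7700
  SO₂ term: 1.77·4.5^0.52·exp(0.02·46-1.7700) = 1.654
  Sd branch = 0.102·Sd^0.62·e^(0.033·RH+0.04·T) = 1.434 μm/a
  sum: 1.654 + 1.434 → r_corr = 3.088 μm/a
Category bounds: 1.3…25 μm/a bracket r_corr ⇒ C2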